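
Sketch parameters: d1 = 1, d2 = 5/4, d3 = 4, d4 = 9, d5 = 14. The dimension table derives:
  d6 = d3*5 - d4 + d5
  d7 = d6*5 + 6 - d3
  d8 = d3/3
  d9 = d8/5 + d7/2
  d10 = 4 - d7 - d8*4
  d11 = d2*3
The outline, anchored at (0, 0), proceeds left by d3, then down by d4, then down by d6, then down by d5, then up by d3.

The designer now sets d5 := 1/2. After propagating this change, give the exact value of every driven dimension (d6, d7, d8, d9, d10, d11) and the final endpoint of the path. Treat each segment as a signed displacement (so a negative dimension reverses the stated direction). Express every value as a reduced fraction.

d6 = 23/2
d7 = 119/2
d8 = 4/3
d9 = 1801/60
d10 = -365/6
d11 = 15/4
endpoint = (-4, -17)

Apply edit: d5 := 1/2
  d6 = d3*5 - d4 + d5 = 23/2
  d7 = d6*5 + 6 - d3 = 119/2
  d8 = d3/3 = 4/3
  d9 = d8/5 + d7/2 = 1801/60
  d10 = 4 - d7 - d8*4 = -365/6
  d11 = d2*3 = 15/4
Walk from origin (0, 0):
  seg 1: left by d3 = 4 → (-4, 0)
  seg 2: down by d4 = 9 → (-4, -9)
  seg 3: down by d6 = 23/2 → (-4, -41/2)
  seg 4: down by d5 = 1/2 → (-4, -21)
  seg 5: up by d3 = 4 → (-4, -17)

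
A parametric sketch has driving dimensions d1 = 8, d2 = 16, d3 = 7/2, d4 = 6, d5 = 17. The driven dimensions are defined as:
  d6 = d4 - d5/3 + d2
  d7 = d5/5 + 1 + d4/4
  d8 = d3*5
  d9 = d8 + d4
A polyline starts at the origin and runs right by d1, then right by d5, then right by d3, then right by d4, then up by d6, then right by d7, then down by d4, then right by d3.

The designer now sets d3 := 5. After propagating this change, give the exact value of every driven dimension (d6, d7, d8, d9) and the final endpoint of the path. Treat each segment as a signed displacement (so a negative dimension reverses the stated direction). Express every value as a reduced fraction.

d6 = 49/3
d7 = 59/10
d8 = 25
d9 = 31
endpoint = (469/10, 31/3)

Apply edit: d3 := 5
  d6 = d4 - d5/3 + d2 = 49/3
  d7 = d5/5 + 1 + d4/4 = 59/10
  d8 = d3*5 = 25
  d9 = d8 + d4 = 31
Walk from origin (0, 0):
  seg 1: right by d1 = 8 → (8, 0)
  seg 2: right by d5 = 17 → (25, 0)
  seg 3: right by d3 = 5 → (30, 0)
  seg 4: right by d4 = 6 → (36, 0)
  seg 5: up by d6 = 49/3 → (36, 49/3)
  seg 6: right by d7 = 59/10 → (419/10, 49/3)
  seg 7: down by d4 = 6 → (419/10, 31/3)
  seg 8: right by d3 = 5 → (469/10, 31/3)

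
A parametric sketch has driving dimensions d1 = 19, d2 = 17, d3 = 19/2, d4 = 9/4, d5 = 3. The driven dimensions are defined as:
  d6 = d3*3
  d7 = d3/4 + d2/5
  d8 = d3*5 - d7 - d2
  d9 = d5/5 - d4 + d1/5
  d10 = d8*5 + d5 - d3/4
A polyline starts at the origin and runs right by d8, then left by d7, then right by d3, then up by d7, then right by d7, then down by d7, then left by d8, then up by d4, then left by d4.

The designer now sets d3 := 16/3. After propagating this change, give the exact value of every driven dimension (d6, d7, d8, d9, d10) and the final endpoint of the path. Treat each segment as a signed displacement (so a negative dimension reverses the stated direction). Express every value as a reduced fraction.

Apply edit: d3 := 16/3
  d6 = d3*3 = 16
  d7 = d3/4 + d2/5 = 71/15
  d8 = d3*5 - d7 - d2 = 74/15
  d9 = d5/5 - d4 + d1/5 = 43/20
  d10 = d8*5 + d5 - d3/4 = 79/3
Walk from origin (0, 0):
  seg 1: right by d8 = 74/15 → (74/15, 0)
  seg 2: left by d7 = 71/15 → (1/5, 0)
  seg 3: right by d3 = 16/3 → (83/15, 0)
  seg 4: up by d7 = 71/15 → (83/15, 71/15)
  seg 5: right by d7 = 71/15 → (154/15, 71/15)
  seg 6: down by d7 = 71/15 → (154/15, 0)
  seg 7: left by d8 = 74/15 → (16/3, 0)
  seg 8: up by d4 = 9/4 → (16/3, 9/4)
  seg 9: left by d4 = 9/4 → (37/12, 9/4)

d6 = 16
d7 = 71/15
d8 = 74/15
d9 = 43/20
d10 = 79/3
endpoint = (37/12, 9/4)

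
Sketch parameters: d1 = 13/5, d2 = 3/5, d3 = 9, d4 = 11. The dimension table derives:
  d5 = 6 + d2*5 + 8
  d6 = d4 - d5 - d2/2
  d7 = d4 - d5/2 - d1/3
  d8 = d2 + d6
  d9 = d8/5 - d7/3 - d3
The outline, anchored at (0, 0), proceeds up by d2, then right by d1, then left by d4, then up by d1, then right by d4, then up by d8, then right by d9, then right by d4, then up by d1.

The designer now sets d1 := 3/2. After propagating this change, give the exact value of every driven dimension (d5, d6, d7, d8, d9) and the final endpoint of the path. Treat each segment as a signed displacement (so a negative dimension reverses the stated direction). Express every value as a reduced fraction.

d5 = 17
d6 = -63/10
d7 = 2
d8 = -57/10
d9 = -1621/150
endpoint = (127/75, -21/10)

Apply edit: d1 := 3/2
  d5 = 6 + d2*5 + 8 = 17
  d6 = d4 - d5 - d2/2 = -63/10
  d7 = d4 - d5/2 - d1/3 = 2
  d8 = d2 + d6 = -57/10
  d9 = d8/5 - d7/3 - d3 = -1621/150
Walk from origin (0, 0):
  seg 1: up by d2 = 3/5 → (0, 3/5)
  seg 2: right by d1 = 3/2 → (3/2, 3/5)
  seg 3: left by d4 = 11 → (-19/2, 3/5)
  seg 4: up by d1 = 3/2 → (-19/2, 21/10)
  seg 5: right by d4 = 11 → (3/2, 21/10)
  seg 6: up by d8 = -57/10 → (3/2, -18/5)
  seg 7: right by d9 = -1621/150 → (-698/75, -18/5)
  seg 8: right by d4 = 11 → (127/75, -18/5)
  seg 9: up by d1 = 3/2 → (127/75, -21/10)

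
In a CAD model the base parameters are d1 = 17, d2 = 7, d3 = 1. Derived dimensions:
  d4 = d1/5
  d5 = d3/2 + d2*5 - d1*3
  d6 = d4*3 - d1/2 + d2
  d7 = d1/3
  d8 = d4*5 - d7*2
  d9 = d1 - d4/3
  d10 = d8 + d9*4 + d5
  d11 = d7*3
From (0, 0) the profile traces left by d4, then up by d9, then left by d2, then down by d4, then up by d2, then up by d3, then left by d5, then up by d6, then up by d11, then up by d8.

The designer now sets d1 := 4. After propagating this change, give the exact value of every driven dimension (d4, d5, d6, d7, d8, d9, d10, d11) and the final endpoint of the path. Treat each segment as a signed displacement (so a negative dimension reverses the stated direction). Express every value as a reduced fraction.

Apply edit: d1 := 4
  d4 = d1/5 = 4/5
  d5 = d3/2 + d2*5 - d1*3 = 47/2
  d6 = d4*3 - d1/2 + d2 = 37/5
  d7 = d1/3 = 4/3
  d8 = d4*5 - d7*2 = 4/3
  d9 = d1 - d4/3 = 56/15
  d10 = d8 + d9*4 + d5 = 1193/30
  d11 = d7*3 = 4
Walk from origin (0, 0):
  seg 1: left by d4 = 4/5 → (-4/5, 0)
  seg 2: up by d9 = 56/15 → (-4/5, 56/15)
  seg 3: left by d2 = 7 → (-39/5, 56/15)
  seg 4: down by d4 = 4/5 → (-39/5, 44/15)
  seg 5: up by d2 = 7 → (-39/5, 149/15)
  seg 6: up by d3 = 1 → (-39/5, 164/15)
  seg 7: left by d5 = 47/2 → (-313/10, 164/15)
  seg 8: up by d6 = 37/5 → (-313/10, 55/3)
  seg 9: up by d11 = 4 → (-313/10, 67/3)
  seg 10: up by d8 = 4/3 → (-313/10, 71/3)

d4 = 4/5
d5 = 47/2
d6 = 37/5
d7 = 4/3
d8 = 4/3
d9 = 56/15
d10 = 1193/30
d11 = 4
endpoint = (-313/10, 71/3)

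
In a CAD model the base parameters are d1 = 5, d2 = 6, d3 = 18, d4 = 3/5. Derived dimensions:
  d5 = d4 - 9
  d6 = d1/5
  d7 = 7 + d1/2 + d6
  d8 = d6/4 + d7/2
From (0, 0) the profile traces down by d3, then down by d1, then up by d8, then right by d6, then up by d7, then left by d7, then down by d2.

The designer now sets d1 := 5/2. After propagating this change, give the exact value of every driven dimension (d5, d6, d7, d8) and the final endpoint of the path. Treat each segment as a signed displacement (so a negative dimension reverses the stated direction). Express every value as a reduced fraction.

Apply edit: d1 := 5/2
  d5 = d4 - 9 = -42/5
  d6 = d1/5 = 1/2
  d7 = 7 + d1/2 + d6 = 35/4
  d8 = d6/4 + d7/2 = 9/2
Walk from origin (0, 0):
  seg 1: down by d3 = 18 → (0, -18)
  seg 2: down by d1 = 5/2 → (0, -41/2)
  seg 3: up by d8 = 9/2 → (0, -16)
  seg 4: right by d6 = 1/2 → (1/2, -16)
  seg 5: up by d7 = 35/4 → (1/2, -29/4)
  seg 6: left by d7 = 35/4 → (-33/4, -29/4)
  seg 7: down by d2 = 6 → (-33/4, -53/4)

d5 = -42/5
d6 = 1/2
d7 = 35/4
d8 = 9/2
endpoint = (-33/4, -53/4)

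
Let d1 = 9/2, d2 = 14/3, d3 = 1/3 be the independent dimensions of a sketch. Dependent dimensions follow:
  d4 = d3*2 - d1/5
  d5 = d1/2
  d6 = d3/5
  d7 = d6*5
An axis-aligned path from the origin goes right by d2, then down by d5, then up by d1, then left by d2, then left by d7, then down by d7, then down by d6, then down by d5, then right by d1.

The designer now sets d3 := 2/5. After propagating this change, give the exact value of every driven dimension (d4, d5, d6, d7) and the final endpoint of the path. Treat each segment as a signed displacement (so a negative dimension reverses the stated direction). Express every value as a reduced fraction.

Apply edit: d3 := 2/5
  d4 = d3*2 - d1/5 = -1/10
  d5 = d1/2 = 9/4
  d6 = d3/5 = 2/25
  d7 = d6*5 = 2/5
Walk from origin (0, 0):
  seg 1: right by d2 = 14/3 → (14/3, 0)
  seg 2: down by d5 = 9/4 → (14/3, -9/4)
  seg 3: up by d1 = 9/2 → (14/3, 9/4)
  seg 4: left by d2 = 14/3 → (0, 9/4)
  seg 5: left by d7 = 2/5 → (-2/5, 9/4)
  seg 6: down by d7 = 2/5 → (-2/5, 37/20)
  seg 7: down by d6 = 2/25 → (-2/5, 177/100)
  seg 8: down by d5 = 9/4 → (-2/5, -12/25)
  seg 9: right by d1 = 9/2 → (41/10, -12/25)

d4 = -1/10
d5 = 9/4
d6 = 2/25
d7 = 2/5
endpoint = (41/10, -12/25)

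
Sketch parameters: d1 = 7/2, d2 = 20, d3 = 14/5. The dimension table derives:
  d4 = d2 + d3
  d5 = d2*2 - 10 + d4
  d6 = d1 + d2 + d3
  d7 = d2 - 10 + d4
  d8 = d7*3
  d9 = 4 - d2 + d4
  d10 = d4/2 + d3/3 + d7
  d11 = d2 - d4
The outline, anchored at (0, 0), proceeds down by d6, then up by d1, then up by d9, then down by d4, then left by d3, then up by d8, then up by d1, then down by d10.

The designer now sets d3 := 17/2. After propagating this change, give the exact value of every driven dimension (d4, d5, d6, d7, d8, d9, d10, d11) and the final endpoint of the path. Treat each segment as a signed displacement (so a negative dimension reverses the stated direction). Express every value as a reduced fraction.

d4 = 57/2
d5 = 117/2
d6 = 32
d7 = 77/2
d8 = 231/2
d9 = 25/2
d10 = 667/12
d11 = -17/2
endpoint = (-17/2, 227/12)

Apply edit: d3 := 17/2
  d4 = d2 + d3 = 57/2
  d5 = d2*2 - 10 + d4 = 117/2
  d6 = d1 + d2 + d3 = 32
  d7 = d2 - 10 + d4 = 77/2
  d8 = d7*3 = 231/2
  d9 = 4 - d2 + d4 = 25/2
  d10 = d4/2 + d3/3 + d7 = 667/12
  d11 = d2 - d4 = -17/2
Walk from origin (0, 0):
  seg 1: down by d6 = 32 → (0, -32)
  seg 2: up by d1 = 7/2 → (0, -57/2)
  seg 3: up by d9 = 25/2 → (0, -16)
  seg 4: down by d4 = 57/2 → (0, -89/2)
  seg 5: left by d3 = 17/2 → (-17/2, -89/2)
  seg 6: up by d8 = 231/2 → (-17/2, 71)
  seg 7: up by d1 = 7/2 → (-17/2, 149/2)
  seg 8: down by d10 = 667/12 → (-17/2, 227/12)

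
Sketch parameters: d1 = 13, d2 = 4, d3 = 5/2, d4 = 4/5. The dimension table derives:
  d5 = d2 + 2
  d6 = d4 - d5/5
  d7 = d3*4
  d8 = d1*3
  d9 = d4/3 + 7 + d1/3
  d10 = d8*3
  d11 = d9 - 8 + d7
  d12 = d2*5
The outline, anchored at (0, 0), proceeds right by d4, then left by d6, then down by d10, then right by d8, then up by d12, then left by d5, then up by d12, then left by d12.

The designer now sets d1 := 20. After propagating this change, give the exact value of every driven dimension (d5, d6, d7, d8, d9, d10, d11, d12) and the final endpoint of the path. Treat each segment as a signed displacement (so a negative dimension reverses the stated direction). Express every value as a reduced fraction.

Apply edit: d1 := 20
  d5 = d2 + 2 = 6
  d6 = d4 - d5/5 = -2/5
  d7 = d3*4 = 10
  d8 = d1*3 = 60
  d9 = d4/3 + 7 + d1/3 = 209/15
  d10 = d8*3 = 180
  d11 = d9 - 8 + d7 = 239/15
  d12 = d2*5 = 20
Walk from origin (0, 0):
  seg 1: right by d4 = 4/5 → (4/5, 0)
  seg 2: left by d6 = -2/5 → (6/5, 0)
  seg 3: down by d10 = 180 → (6/5, -180)
  seg 4: right by d8 = 60 → (306/5, -180)
  seg 5: up by d12 = 20 → (306/5, -160)
  seg 6: left by d5 = 6 → (276/5, -160)
  seg 7: up by d12 = 20 → (276/5, -140)
  seg 8: left by d12 = 20 → (176/5, -140)

d5 = 6
d6 = -2/5
d7 = 10
d8 = 60
d9 = 209/15
d10 = 180
d11 = 239/15
d12 = 20
endpoint = (176/5, -140)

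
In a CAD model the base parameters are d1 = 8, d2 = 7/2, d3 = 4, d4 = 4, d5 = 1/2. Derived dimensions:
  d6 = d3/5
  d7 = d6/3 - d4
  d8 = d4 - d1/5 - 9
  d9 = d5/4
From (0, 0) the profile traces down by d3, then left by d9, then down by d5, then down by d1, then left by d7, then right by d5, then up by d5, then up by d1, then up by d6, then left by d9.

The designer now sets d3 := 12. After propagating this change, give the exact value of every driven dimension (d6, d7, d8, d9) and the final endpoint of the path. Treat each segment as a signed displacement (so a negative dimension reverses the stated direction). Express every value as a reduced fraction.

d6 = 12/5
d7 = -16/5
d8 = -33/5
d9 = 1/8
endpoint = (69/20, -48/5)

Apply edit: d3 := 12
  d6 = d3/5 = 12/5
  d7 = d6/3 - d4 = -16/5
  d8 = d4 - d1/5 - 9 = -33/5
  d9 = d5/4 = 1/8
Walk from origin (0, 0):
  seg 1: down by d3 = 12 → (0, -12)
  seg 2: left by d9 = 1/8 → (-1/8, -12)
  seg 3: down by d5 = 1/2 → (-1/8, -25/2)
  seg 4: down by d1 = 8 → (-1/8, -41/2)
  seg 5: left by d7 = -16/5 → (123/40, -41/2)
  seg 6: right by d5 = 1/2 → (143/40, -41/2)
  seg 7: up by d5 = 1/2 → (143/40, -20)
  seg 8: up by d1 = 8 → (143/40, -12)
  seg 9: up by d6 = 12/5 → (143/40, -48/5)
  seg 10: left by d9 = 1/8 → (69/20, -48/5)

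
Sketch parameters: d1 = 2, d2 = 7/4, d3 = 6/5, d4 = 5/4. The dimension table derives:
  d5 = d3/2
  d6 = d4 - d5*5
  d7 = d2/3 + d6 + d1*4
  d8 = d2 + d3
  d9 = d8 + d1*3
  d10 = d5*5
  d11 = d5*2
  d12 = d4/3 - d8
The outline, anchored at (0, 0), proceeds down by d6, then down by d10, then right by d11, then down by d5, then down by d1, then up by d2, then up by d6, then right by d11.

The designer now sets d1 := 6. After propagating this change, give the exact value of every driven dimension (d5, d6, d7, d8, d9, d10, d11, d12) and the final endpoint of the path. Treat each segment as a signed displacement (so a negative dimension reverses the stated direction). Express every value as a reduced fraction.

Apply edit: d1 := 6
  d5 = d3/2 = 3/5
  d6 = d4 - d5*5 = -7/4
  d7 = d2/3 + d6 + d1*4 = 137/6
  d8 = d2 + d3 = 59/20
  d9 = d8 + d1*3 = 419/20
  d10 = d5*5 = 3
  d11 = d5*2 = 6/5
  d12 = d4/3 - d8 = -38/15
Walk from origin (0, 0):
  seg 1: down by d6 = -7/4 → (0, 7/4)
  seg 2: down by d10 = 3 → (0, -5/4)
  seg 3: right by d11 = 6/5 → (6/5, -5/4)
  seg 4: down by d5 = 3/5 → (6/5, -37/20)
  seg 5: down by d1 = 6 → (6/5, -157/20)
  seg 6: up by d2 = 7/4 → (6/5, -61/10)
  seg 7: up by d6 = -7/4 → (6/5, -157/20)
  seg 8: right by d11 = 6/5 → (12/5, -157/20)

d5 = 3/5
d6 = -7/4
d7 = 137/6
d8 = 59/20
d9 = 419/20
d10 = 3
d11 = 6/5
d12 = -38/15
endpoint = (12/5, -157/20)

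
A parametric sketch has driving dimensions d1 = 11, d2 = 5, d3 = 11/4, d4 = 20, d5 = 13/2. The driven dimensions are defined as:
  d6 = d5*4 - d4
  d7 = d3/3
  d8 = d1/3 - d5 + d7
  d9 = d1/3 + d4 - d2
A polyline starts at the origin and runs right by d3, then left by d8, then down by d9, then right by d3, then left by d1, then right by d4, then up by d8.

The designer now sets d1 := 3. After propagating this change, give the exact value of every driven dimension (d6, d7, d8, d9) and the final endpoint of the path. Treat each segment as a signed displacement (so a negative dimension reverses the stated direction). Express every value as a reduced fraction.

d6 = 6
d7 = 11/12
d8 = -55/12
d9 = 16
endpoint = (325/12, -247/12)

Apply edit: d1 := 3
  d6 = d5*4 - d4 = 6
  d7 = d3/3 = 11/12
  d8 = d1/3 - d5 + d7 = -55/12
  d9 = d1/3 + d4 - d2 = 16
Walk from origin (0, 0):
  seg 1: right by d3 = 11/4 → (11/4, 0)
  seg 2: left by d8 = -55/12 → (22/3, 0)
  seg 3: down by d9 = 16 → (22/3, -16)
  seg 4: right by d3 = 11/4 → (121/12, -16)
  seg 5: left by d1 = 3 → (85/12, -16)
  seg 6: right by d4 = 20 → (325/12, -16)
  seg 7: up by d8 = -55/12 → (325/12, -247/12)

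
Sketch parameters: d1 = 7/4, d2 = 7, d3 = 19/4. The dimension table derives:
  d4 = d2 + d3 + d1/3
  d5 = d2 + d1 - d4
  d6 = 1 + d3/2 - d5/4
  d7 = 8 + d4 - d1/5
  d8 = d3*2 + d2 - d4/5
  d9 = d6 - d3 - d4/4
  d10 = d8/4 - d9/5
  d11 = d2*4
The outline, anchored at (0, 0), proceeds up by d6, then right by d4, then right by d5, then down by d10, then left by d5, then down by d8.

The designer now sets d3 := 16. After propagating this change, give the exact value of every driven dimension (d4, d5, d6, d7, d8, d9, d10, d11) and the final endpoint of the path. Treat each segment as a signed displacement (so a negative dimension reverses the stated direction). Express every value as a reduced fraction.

Apply edit: d3 := 16
  d4 = d2 + d3 + d1/3 = 283/12
  d5 = d2 + d1 - d4 = -89/6
  d6 = 1 + d3/2 - d5/4 = 305/24
  d7 = 8 + d4 - d1/5 = 937/30
  d8 = d3*2 + d2 - d4/5 = 2057/60
  d9 = d6 - d3 - d4/4 = -147/16
  d10 = d8/4 - d9/5 = 1249/120
  d11 = d2*4 = 28
Walk from origin (0, 0):
  seg 1: up by d6 = 305/24 → (0, 305/24)
  seg 2: right by d4 = 283/12 → (283/12, 305/24)
  seg 3: right by d5 = -89/6 → (35/4, 305/24)
  seg 4: down by d10 = 1249/120 → (35/4, 23/10)
  seg 5: left by d5 = -89/6 → (283/12, 23/10)
  seg 6: down by d8 = 2057/60 → (283/12, -1919/60)

d4 = 283/12
d5 = -89/6
d6 = 305/24
d7 = 937/30
d8 = 2057/60
d9 = -147/16
d10 = 1249/120
d11 = 28
endpoint = (283/12, -1919/60)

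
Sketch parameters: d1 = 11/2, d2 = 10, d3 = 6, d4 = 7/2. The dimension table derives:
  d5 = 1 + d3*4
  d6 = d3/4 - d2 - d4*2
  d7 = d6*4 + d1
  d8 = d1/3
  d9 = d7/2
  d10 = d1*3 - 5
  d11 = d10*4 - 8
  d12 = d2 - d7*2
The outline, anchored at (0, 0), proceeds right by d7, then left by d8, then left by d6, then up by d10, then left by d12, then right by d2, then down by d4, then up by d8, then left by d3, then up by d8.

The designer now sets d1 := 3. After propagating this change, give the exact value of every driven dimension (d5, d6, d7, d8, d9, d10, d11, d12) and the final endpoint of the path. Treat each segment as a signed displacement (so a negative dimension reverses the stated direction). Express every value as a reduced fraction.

d5 = 25
d6 = -31/2
d7 = -59
d8 = 1
d9 = -59/2
d10 = 4
d11 = 8
d12 = 128
endpoint = (-337/2, 5/2)

Apply edit: d1 := 3
  d5 = 1 + d3*4 = 25
  d6 = d3/4 - d2 - d4*2 = -31/2
  d7 = d6*4 + d1 = -59
  d8 = d1/3 = 1
  d9 = d7/2 = -59/2
  d10 = d1*3 - 5 = 4
  d11 = d10*4 - 8 = 8
  d12 = d2 - d7*2 = 128
Walk from origin (0, 0):
  seg 1: right by d7 = -59 → (-59, 0)
  seg 2: left by d8 = 1 → (-60, 0)
  seg 3: left by d6 = -31/2 → (-89/2, 0)
  seg 4: up by d10 = 4 → (-89/2, 4)
  seg 5: left by d12 = 128 → (-345/2, 4)
  seg 6: right by d2 = 10 → (-325/2, 4)
  seg 7: down by d4 = 7/2 → (-325/2, 1/2)
  seg 8: up by d8 = 1 → (-325/2, 3/2)
  seg 9: left by d3 = 6 → (-337/2, 3/2)
  seg 10: up by d8 = 1 → (-337/2, 5/2)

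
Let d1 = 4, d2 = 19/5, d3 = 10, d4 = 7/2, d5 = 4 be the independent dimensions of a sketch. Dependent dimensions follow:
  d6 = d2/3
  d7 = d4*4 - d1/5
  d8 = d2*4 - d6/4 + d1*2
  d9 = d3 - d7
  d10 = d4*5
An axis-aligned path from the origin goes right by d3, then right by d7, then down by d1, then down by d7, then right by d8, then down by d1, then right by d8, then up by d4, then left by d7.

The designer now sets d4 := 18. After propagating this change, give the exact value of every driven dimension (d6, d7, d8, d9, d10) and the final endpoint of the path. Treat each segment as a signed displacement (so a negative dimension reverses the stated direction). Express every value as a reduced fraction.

d6 = 19/15
d7 = 356/5
d8 = 1373/60
d9 = -306/5
d10 = 90
endpoint = (1673/30, -306/5)

Apply edit: d4 := 18
  d6 = d2/3 = 19/15
  d7 = d4*4 - d1/5 = 356/5
  d8 = d2*4 - d6/4 + d1*2 = 1373/60
  d9 = d3 - d7 = -306/5
  d10 = d4*5 = 90
Walk from origin (0, 0):
  seg 1: right by d3 = 10 → (10, 0)
  seg 2: right by d7 = 356/5 → (406/5, 0)
  seg 3: down by d1 = 4 → (406/5, -4)
  seg 4: down by d7 = 356/5 → (406/5, -376/5)
  seg 5: right by d8 = 1373/60 → (1249/12, -376/5)
  seg 6: down by d1 = 4 → (1249/12, -396/5)
  seg 7: right by d8 = 1373/60 → (3809/30, -396/5)
  seg 8: up by d4 = 18 → (3809/30, -306/5)
  seg 9: left by d7 = 356/5 → (1673/30, -306/5)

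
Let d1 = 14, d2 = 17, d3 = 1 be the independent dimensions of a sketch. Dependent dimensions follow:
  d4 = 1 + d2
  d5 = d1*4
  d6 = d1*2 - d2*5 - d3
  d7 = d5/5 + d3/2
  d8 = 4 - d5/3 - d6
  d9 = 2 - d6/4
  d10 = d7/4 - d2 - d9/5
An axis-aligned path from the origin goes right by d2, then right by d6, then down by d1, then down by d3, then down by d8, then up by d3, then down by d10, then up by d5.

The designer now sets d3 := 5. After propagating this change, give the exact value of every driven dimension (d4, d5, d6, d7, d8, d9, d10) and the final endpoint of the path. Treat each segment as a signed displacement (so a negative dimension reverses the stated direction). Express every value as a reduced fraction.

d4 = 18
d5 = 56
d6 = -62
d7 = 137/10
d8 = 142/3
d9 = 35/2
d10 = -683/40
endpoint = (-45, 1409/120)

Apply edit: d3 := 5
  d4 = 1 + d2 = 18
  d5 = d1*4 = 56
  d6 = d1*2 - d2*5 - d3 = -62
  d7 = d5/5 + d3/2 = 137/10
  d8 = 4 - d5/3 - d6 = 142/3
  d9 = 2 - d6/4 = 35/2
  d10 = d7/4 - d2 - d9/5 = -683/40
Walk from origin (0, 0):
  seg 1: right by d2 = 17 → (17, 0)
  seg 2: right by d6 = -62 → (-45, 0)
  seg 3: down by d1 = 14 → (-45, -14)
  seg 4: down by d3 = 5 → (-45, -19)
  seg 5: down by d8 = 142/3 → (-45, -199/3)
  seg 6: up by d3 = 5 → (-45, -184/3)
  seg 7: down by d10 = -683/40 → (-45, -5311/120)
  seg 8: up by d5 = 56 → (-45, 1409/120)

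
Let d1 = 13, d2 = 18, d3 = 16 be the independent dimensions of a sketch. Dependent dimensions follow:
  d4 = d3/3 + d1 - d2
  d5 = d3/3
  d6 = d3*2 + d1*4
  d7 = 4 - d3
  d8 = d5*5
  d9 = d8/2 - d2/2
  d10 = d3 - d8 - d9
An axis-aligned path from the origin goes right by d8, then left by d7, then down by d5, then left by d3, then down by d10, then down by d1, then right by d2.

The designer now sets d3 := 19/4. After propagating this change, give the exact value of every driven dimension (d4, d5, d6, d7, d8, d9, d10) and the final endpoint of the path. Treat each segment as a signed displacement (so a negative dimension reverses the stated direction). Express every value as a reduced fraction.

d4 = -41/12
d5 = 19/12
d6 = 123/2
d7 = -3/4
d8 = 95/12
d9 = -121/24
d10 = 15/8
endpoint = (263/12, -395/24)

Apply edit: d3 := 19/4
  d4 = d3/3 + d1 - d2 = -41/12
  d5 = d3/3 = 19/12
  d6 = d3*2 + d1*4 = 123/2
  d7 = 4 - d3 = -3/4
  d8 = d5*5 = 95/12
  d9 = d8/2 - d2/2 = -121/24
  d10 = d3 - d8 - d9 = 15/8
Walk from origin (0, 0):
  seg 1: right by d8 = 95/12 → (95/12, 0)
  seg 2: left by d7 = -3/4 → (26/3, 0)
  seg 3: down by d5 = 19/12 → (26/3, -19/12)
  seg 4: left by d3 = 19/4 → (47/12, -19/12)
  seg 5: down by d10 = 15/8 → (47/12, -83/24)
  seg 6: down by d1 = 13 → (47/12, -395/24)
  seg 7: right by d2 = 18 → (263/12, -395/24)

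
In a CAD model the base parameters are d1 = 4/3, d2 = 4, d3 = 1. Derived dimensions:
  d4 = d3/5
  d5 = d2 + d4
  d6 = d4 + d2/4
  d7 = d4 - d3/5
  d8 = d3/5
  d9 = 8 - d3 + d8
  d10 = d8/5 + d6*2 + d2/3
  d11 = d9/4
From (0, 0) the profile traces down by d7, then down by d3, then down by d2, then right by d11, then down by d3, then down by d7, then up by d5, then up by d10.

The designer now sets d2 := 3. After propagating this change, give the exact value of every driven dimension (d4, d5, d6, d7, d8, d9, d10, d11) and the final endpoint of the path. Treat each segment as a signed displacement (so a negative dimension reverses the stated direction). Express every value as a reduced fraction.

Apply edit: d2 := 3
  d4 = d3/5 = 1/5
  d5 = d2 + d4 = 16/5
  d6 = d4 + d2/4 = 19/20
  d7 = d4 - d3/5 = 0
  d8 = d3/5 = 1/5
  d9 = 8 - d3 + d8 = 36/5
  d10 = d8/5 + d6*2 + d2/3 = 147/50
  d11 = d9/4 = 9/5
Walk from origin (0, 0):
  seg 1: down by d7 = 0 → (0, 0)
  seg 2: down by d3 = 1 → (0, -1)
  seg 3: down by d2 = 3 → (0, -4)
  seg 4: right by d11 = 9/5 → (9/5, -4)
  seg 5: down by d3 = 1 → (9/5, -5)
  seg 6: down by d7 = 0 → (9/5, -5)
  seg 7: up by d5 = 16/5 → (9/5, -9/5)
  seg 8: up by d10 = 147/50 → (9/5, 57/50)

d4 = 1/5
d5 = 16/5
d6 = 19/20
d7 = 0
d8 = 1/5
d9 = 36/5
d10 = 147/50
d11 = 9/5
endpoint = (9/5, 57/50)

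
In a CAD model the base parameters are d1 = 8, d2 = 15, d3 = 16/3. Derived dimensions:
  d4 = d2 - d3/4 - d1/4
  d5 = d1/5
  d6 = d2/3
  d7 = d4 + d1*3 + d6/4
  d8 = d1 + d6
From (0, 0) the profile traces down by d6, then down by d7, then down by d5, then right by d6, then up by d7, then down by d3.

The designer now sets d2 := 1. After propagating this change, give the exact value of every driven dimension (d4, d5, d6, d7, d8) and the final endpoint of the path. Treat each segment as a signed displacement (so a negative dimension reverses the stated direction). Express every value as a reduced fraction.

d4 = -7/3
d5 = 8/5
d6 = 1/3
d7 = 87/4
d8 = 25/3
endpoint = (1/3, -109/15)

Apply edit: d2 := 1
  d4 = d2 - d3/4 - d1/4 = -7/3
  d5 = d1/5 = 8/5
  d6 = d2/3 = 1/3
  d7 = d4 + d1*3 + d6/4 = 87/4
  d8 = d1 + d6 = 25/3
Walk from origin (0, 0):
  seg 1: down by d6 = 1/3 → (0, -1/3)
  seg 2: down by d7 = 87/4 → (0, -265/12)
  seg 3: down by d5 = 8/5 → (0, -1421/60)
  seg 4: right by d6 = 1/3 → (1/3, -1421/60)
  seg 5: up by d7 = 87/4 → (1/3, -29/15)
  seg 6: down by d3 = 16/3 → (1/3, -109/15)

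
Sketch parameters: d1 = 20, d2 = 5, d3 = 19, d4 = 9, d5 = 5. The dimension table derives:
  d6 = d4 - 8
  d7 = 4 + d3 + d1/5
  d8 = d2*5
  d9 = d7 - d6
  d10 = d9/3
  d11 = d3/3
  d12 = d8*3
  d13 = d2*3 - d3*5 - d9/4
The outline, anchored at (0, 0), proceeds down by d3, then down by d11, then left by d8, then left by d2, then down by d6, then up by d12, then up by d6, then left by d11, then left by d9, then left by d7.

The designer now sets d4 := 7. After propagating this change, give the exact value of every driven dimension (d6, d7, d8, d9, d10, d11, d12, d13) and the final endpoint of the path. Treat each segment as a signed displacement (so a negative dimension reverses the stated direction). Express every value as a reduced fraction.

d6 = -1
d7 = 27
d8 = 25
d9 = 28
d10 = 28/3
d11 = 19/3
d12 = 75
d13 = -87
endpoint = (-274/3, 149/3)

Apply edit: d4 := 7
  d6 = d4 - 8 = -1
  d7 = 4 + d3 + d1/5 = 27
  d8 = d2*5 = 25
  d9 = d7 - d6 = 28
  d10 = d9/3 = 28/3
  d11 = d3/3 = 19/3
  d12 = d8*3 = 75
  d13 = d2*3 - d3*5 - d9/4 = -87
Walk from origin (0, 0):
  seg 1: down by d3 = 19 → (0, -19)
  seg 2: down by d11 = 19/3 → (0, -76/3)
  seg 3: left by d8 = 25 → (-25, -76/3)
  seg 4: left by d2 = 5 → (-30, -76/3)
  seg 5: down by d6 = -1 → (-30, -73/3)
  seg 6: up by d12 = 75 → (-30, 152/3)
  seg 7: up by d6 = -1 → (-30, 149/3)
  seg 8: left by d11 = 19/3 → (-109/3, 149/3)
  seg 9: left by d9 = 28 → (-193/3, 149/3)
  seg 10: left by d7 = 27 → (-274/3, 149/3)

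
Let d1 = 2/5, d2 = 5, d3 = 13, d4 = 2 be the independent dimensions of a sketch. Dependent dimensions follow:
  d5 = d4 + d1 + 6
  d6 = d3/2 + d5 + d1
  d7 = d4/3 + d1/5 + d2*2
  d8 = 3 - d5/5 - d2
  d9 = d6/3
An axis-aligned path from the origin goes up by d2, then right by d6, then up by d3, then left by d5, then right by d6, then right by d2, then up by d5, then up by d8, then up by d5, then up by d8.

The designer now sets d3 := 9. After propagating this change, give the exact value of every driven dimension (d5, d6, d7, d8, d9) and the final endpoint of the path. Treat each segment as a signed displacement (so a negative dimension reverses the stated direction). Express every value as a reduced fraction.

Apply edit: d3 := 9
  d5 = d4 + d1 + 6 = 42/5
  d6 = d3/2 + d5 + d1 = 133/10
  d7 = d4/3 + d1/5 + d2*2 = 806/75
  d8 = 3 - d5/5 - d2 = -92/25
  d9 = d6/3 = 133/30
Walk from origin (0, 0):
  seg 1: up by d2 = 5 → (0, 5)
  seg 2: right by d6 = 133/10 → (133/10, 5)
  seg 3: up by d3 = 9 → (133/10, 14)
  seg 4: left by d5 = 42/5 → (49/10, 14)
  seg 5: right by d6 = 133/10 → (91/5, 14)
  seg 6: right by d2 = 5 → (116/5, 14)
  seg 7: up by d5 = 42/5 → (116/5, 112/5)
  seg 8: up by d8 = -92/25 → (116/5, 468/25)
  seg 9: up by d5 = 42/5 → (116/5, 678/25)
  seg 10: up by d8 = -92/25 → (116/5, 586/25)

d5 = 42/5
d6 = 133/10
d7 = 806/75
d8 = -92/25
d9 = 133/30
endpoint = (116/5, 586/25)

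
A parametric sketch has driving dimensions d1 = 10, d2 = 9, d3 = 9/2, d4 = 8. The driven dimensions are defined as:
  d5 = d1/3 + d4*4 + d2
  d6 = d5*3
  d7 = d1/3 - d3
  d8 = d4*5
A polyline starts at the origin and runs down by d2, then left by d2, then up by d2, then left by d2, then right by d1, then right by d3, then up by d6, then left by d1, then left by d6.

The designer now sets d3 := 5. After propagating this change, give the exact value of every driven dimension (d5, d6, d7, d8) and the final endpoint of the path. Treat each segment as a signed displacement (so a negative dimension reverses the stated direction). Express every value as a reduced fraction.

d5 = 133/3
d6 = 133
d7 = -5/3
d8 = 40
endpoint = (-146, 133)

Apply edit: d3 := 5
  d5 = d1/3 + d4*4 + d2 = 133/3
  d6 = d5*3 = 133
  d7 = d1/3 - d3 = -5/3
  d8 = d4*5 = 40
Walk from origin (0, 0):
  seg 1: down by d2 = 9 → (0, -9)
  seg 2: left by d2 = 9 → (-9, -9)
  seg 3: up by d2 = 9 → (-9, 0)
  seg 4: left by d2 = 9 → (-18, 0)
  seg 5: right by d1 = 10 → (-8, 0)
  seg 6: right by d3 = 5 → (-3, 0)
  seg 7: up by d6 = 133 → (-3, 133)
  seg 8: left by d1 = 10 → (-13, 133)
  seg 9: left by d6 = 133 → (-146, 133)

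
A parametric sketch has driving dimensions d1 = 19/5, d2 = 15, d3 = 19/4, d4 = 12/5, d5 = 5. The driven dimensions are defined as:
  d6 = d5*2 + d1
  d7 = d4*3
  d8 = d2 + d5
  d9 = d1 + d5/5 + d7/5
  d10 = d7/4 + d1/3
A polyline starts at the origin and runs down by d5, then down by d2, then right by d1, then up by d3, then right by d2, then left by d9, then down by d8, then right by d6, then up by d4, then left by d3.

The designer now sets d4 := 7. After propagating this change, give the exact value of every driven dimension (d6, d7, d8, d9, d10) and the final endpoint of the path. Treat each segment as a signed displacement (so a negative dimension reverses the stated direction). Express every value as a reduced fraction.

Apply edit: d4 := 7
  d6 = d5*2 + d1 = 69/5
  d7 = d4*3 = 21
  d8 = d2 + d5 = 20
  d9 = d1 + d5/5 + d7/5 = 9
  d10 = d7/4 + d1/3 = 391/60
Walk from origin (0, 0):
  seg 1: down by d5 = 5 → (0, -5)
  seg 2: down by d2 = 15 → (0, -20)
  seg 3: right by d1 = 19/5 → (19/5, -20)
  seg 4: up by d3 = 19/4 → (19/5, -61/4)
  seg 5: right by d2 = 15 → (94/5, -61/4)
  seg 6: left by d9 = 9 → (49/5, -61/4)
  seg 7: down by d8 = 20 → (49/5, -141/4)
  seg 8: right by d6 = 69/5 → (118/5, -141/4)
  seg 9: up by d4 = 7 → (118/5, -113/4)
  seg 10: left by d3 = 19/4 → (377/20, -113/4)

d6 = 69/5
d7 = 21
d8 = 20
d9 = 9
d10 = 391/60
endpoint = (377/20, -113/4)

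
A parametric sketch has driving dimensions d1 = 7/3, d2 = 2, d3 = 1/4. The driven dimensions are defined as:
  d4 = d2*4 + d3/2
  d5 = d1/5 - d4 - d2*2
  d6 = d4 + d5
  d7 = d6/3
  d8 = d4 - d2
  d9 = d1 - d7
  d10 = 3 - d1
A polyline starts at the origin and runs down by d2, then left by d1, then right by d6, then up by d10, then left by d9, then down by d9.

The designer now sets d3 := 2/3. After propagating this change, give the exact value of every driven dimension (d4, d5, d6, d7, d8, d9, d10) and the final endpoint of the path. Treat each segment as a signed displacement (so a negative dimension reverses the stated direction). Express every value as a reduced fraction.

d4 = 25/3
d5 = -178/15
d6 = -53/15
d7 = -53/45
d8 = 19/3
d9 = 158/45
d10 = 2/3
endpoint = (-422/45, -218/45)

Apply edit: d3 := 2/3
  d4 = d2*4 + d3/2 = 25/3
  d5 = d1/5 - d4 - d2*2 = -178/15
  d6 = d4 + d5 = -53/15
  d7 = d6/3 = -53/45
  d8 = d4 - d2 = 19/3
  d9 = d1 - d7 = 158/45
  d10 = 3 - d1 = 2/3
Walk from origin (0, 0):
  seg 1: down by d2 = 2 → (0, -2)
  seg 2: left by d1 = 7/3 → (-7/3, -2)
  seg 3: right by d6 = -53/15 → (-88/15, -2)
  seg 4: up by d10 = 2/3 → (-88/15, -4/3)
  seg 5: left by d9 = 158/45 → (-422/45, -4/3)
  seg 6: down by d9 = 158/45 → (-422/45, -218/45)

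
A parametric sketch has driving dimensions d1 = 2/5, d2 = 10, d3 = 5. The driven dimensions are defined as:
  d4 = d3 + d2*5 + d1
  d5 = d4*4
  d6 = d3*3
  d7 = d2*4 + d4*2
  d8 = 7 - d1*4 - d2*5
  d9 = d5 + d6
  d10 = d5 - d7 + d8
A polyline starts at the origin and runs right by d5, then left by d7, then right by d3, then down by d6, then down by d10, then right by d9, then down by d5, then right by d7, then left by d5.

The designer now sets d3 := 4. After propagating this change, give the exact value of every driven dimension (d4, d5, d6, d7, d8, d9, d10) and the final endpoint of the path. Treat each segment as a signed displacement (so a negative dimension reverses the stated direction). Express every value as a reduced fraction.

Apply edit: d3 := 4
  d4 = d3 + d2*5 + d1 = 272/5
  d5 = d4*4 = 1088/5
  d6 = d3*3 = 12
  d7 = d2*4 + d4*2 = 744/5
  d8 = 7 - d1*4 - d2*5 = -223/5
  d9 = d5 + d6 = 1148/5
  d10 = d5 - d7 + d8 = 121/5
Walk from origin (0, 0):
  seg 1: right by d5 = 1088/5 → (1088/5, 0)
  seg 2: left by d7 = 744/5 → (344/5, 0)
  seg 3: right by d3 = 4 → (364/5, 0)
  seg 4: down by d6 = 12 → (364/5, -12)
  seg 5: down by d10 = 121/5 → (364/5, -181/5)
  seg 6: right by d9 = 1148/5 → (1512/5, -181/5)
  seg 7: down by d5 = 1088/5 → (1512/5, -1269/5)
  seg 8: right by d7 = 744/5 → (2256/5, -1269/5)
  seg 9: left by d5 = 1088/5 → (1168/5, -1269/5)

d4 = 272/5
d5 = 1088/5
d6 = 12
d7 = 744/5
d8 = -223/5
d9 = 1148/5
d10 = 121/5
endpoint = (1168/5, -1269/5)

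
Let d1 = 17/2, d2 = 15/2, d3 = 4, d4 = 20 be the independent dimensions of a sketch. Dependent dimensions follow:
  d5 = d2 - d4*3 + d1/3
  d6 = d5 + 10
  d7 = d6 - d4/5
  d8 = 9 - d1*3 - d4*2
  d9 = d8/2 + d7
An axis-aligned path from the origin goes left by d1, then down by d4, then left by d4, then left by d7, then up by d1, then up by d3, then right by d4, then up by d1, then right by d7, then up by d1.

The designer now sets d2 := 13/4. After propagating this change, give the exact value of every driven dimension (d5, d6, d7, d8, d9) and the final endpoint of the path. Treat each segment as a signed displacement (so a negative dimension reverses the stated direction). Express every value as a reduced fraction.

Apply edit: d2 := 13/4
  d5 = d2 - d4*3 + d1/3 = -647/12
  d6 = d5 + 10 = -527/12
  d7 = d6 - d4/5 = -575/12
  d8 = 9 - d1*3 - d4*2 = -113/2
  d9 = d8/2 + d7 = -457/6
Walk from origin (0, 0):
  seg 1: left by d1 = 17/2 → (-17/2, 0)
  seg 2: down by d4 = 20 → (-17/2, -20)
  seg 3: left by d4 = 20 → (-57/2, -20)
  seg 4: left by d7 = -575/12 → (233/12, -20)
  seg 5: up by d1 = 17/2 → (233/12, -23/2)
  seg 6: up by d3 = 4 → (233/12, -15/2)
  seg 7: right by d4 = 20 → (473/12, -15/2)
  seg 8: up by d1 = 17/2 → (473/12, 1)
  seg 9: right by d7 = -575/12 → (-17/2, 1)
  seg 10: up by d1 = 17/2 → (-17/2, 19/2)

d5 = -647/12
d6 = -527/12
d7 = -575/12
d8 = -113/2
d9 = -457/6
endpoint = (-17/2, 19/2)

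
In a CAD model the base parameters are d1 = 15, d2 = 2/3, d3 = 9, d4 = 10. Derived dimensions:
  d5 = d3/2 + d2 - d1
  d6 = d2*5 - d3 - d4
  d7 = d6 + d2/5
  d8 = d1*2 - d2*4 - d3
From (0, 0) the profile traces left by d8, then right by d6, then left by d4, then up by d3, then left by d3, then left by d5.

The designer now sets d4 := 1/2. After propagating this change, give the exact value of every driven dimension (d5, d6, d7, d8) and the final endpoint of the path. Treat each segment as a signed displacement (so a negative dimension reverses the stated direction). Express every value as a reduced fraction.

Apply edit: d4 := 1/2
  d5 = d3/2 + d2 - d1 = -59/6
  d6 = d2*5 - d3 - d4 = -37/6
  d7 = d6 + d2/5 = -181/30
  d8 = d1*2 - d2*4 - d3 = 55/3
Walk from origin (0, 0):
  seg 1: left by d8 = 55/3 → (-55/3, 0)
  seg 2: right by d6 = -37/6 → (-49/2, 0)
  seg 3: left by d4 = 1/2 → (-25, 0)
  seg 4: up by d3 = 9 → (-25, 9)
  seg 5: left by d3 = 9 → (-34, 9)
  seg 6: left by d5 = -59/6 → (-145/6, 9)

d5 = -59/6
d6 = -37/6
d7 = -181/30
d8 = 55/3
endpoint = (-145/6, 9)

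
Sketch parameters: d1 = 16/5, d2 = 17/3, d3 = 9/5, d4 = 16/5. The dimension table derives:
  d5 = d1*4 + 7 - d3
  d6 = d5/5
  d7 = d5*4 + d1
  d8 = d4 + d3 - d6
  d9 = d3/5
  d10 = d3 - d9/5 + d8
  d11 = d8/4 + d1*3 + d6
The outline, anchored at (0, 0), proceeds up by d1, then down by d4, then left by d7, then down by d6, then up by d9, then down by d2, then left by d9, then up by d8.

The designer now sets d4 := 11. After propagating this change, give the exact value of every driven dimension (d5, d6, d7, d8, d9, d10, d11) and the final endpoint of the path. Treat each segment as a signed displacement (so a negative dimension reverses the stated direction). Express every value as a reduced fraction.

Apply edit: d4 := 11
  d5 = d1*4 + 7 - d3 = 18
  d6 = d5/5 = 18/5
  d7 = d5*4 + d1 = 376/5
  d8 = d4 + d3 - d6 = 46/5
  d9 = d3/5 = 9/25
  d10 = d3 - d9/5 + d8 = 1366/125
  d11 = d8/4 + d1*3 + d6 = 31/2
Walk from origin (0, 0):
  seg 1: up by d1 = 16/5 → (0, 16/5)
  seg 2: down by d4 = 11 → (0, -39/5)
  seg 3: left by d7 = 376/5 → (-376/5, -39/5)
  seg 4: down by d6 = 18/5 → (-376/5, -57/5)
  seg 5: up by d9 = 9/25 → (-376/5, -276/25)
  seg 6: down by d2 = 17/3 → (-376/5, -1253/75)
  seg 7: left by d9 = 9/25 → (-1889/25, -1253/75)
  seg 8: up by d8 = 46/5 → (-1889/25, -563/75)

d5 = 18
d6 = 18/5
d7 = 376/5
d8 = 46/5
d9 = 9/25
d10 = 1366/125
d11 = 31/2
endpoint = (-1889/25, -563/75)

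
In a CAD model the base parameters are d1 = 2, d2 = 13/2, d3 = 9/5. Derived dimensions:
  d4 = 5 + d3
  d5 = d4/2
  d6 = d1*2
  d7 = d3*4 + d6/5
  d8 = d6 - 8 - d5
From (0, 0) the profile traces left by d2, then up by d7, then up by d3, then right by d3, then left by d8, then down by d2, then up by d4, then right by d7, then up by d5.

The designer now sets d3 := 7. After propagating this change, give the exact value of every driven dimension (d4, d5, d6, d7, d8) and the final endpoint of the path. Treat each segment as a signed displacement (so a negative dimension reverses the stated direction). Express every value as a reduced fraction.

d4 = 12
d5 = 6
d6 = 4
d7 = 144/5
d8 = -10
endpoint = (393/10, 473/10)

Apply edit: d3 := 7
  d4 = 5 + d3 = 12
  d5 = d4/2 = 6
  d6 = d1*2 = 4
  d7 = d3*4 + d6/5 = 144/5
  d8 = d6 - 8 - d5 = -10
Walk from origin (0, 0):
  seg 1: left by d2 = 13/2 → (-13/2, 0)
  seg 2: up by d7 = 144/5 → (-13/2, 144/5)
  seg 3: up by d3 = 7 → (-13/2, 179/5)
  seg 4: right by d3 = 7 → (1/2, 179/5)
  seg 5: left by d8 = -10 → (21/2, 179/5)
  seg 6: down by d2 = 13/2 → (21/2, 293/10)
  seg 7: up by d4 = 12 → (21/2, 413/10)
  seg 8: right by d7 = 144/5 → (393/10, 413/10)
  seg 9: up by d5 = 6 → (393/10, 473/10)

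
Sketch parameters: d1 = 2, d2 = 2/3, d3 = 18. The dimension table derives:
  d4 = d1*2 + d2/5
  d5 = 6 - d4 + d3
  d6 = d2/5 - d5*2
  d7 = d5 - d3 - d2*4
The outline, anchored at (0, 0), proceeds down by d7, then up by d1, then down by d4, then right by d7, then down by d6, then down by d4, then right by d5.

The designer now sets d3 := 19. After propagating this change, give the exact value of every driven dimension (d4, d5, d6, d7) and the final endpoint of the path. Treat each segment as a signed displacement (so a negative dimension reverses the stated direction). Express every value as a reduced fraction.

Apply edit: d3 := 19
  d4 = d1*2 + d2/5 = 62/15
  d5 = 6 - d4 + d3 = 313/15
  d6 = d2/5 - d5*2 = -208/5
  d7 = d5 - d3 - d2*4 = -4/5
Walk from origin (0, 0):
  seg 1: down by d7 = -4/5 → (0, 4/5)
  seg 2: up by d1 = 2 → (0, 14/5)
  seg 3: down by d4 = 62/15 → (0, -4/3)
  seg 4: right by d7 = -4/5 → (-4/5, -4/3)
  seg 5: down by d6 = -208/5 → (-4/5, 604/15)
  seg 6: down by d4 = 62/15 → (-4/5, 542/15)
  seg 7: right by d5 = 313/15 → (301/15, 542/15)

d4 = 62/15
d5 = 313/15
d6 = -208/5
d7 = -4/5
endpoint = (301/15, 542/15)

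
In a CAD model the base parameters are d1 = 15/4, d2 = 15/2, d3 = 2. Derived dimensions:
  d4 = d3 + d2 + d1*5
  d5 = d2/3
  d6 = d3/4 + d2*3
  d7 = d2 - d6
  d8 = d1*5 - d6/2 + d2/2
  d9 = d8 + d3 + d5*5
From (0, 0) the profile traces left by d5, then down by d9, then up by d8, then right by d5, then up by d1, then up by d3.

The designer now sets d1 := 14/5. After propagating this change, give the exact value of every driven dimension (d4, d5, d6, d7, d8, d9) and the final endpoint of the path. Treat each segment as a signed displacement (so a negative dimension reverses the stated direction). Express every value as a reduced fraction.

d4 = 47/2
d5 = 5/2
d6 = 23
d7 = -31/2
d8 = 25/4
d9 = 83/4
endpoint = (0, -97/10)

Apply edit: d1 := 14/5
  d4 = d3 + d2 + d1*5 = 47/2
  d5 = d2/3 = 5/2
  d6 = d3/4 + d2*3 = 23
  d7 = d2 - d6 = -31/2
  d8 = d1*5 - d6/2 + d2/2 = 25/4
  d9 = d8 + d3 + d5*5 = 83/4
Walk from origin (0, 0):
  seg 1: left by d5 = 5/2 → (-5/2, 0)
  seg 2: down by d9 = 83/4 → (-5/2, -83/4)
  seg 3: up by d8 = 25/4 → (-5/2, -29/2)
  seg 4: right by d5 = 5/2 → (0, -29/2)
  seg 5: up by d1 = 14/5 → (0, -117/10)
  seg 6: up by d3 = 2 → (0, -97/10)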